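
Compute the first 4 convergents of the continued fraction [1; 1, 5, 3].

Using the convergent recurrence p_i = a_i*p_{i-1} + p_{i-2}, q_i = a_i*q_{i-1} + q_{i-2} with p_{-2}=0, p_{-1}=1, q_{-2}=1, q_{-1}=0:
  i=0: a_0=1, p_0 = 1*1 + 0 = 1, q_0 = 1*0 + 1 = 1.
  i=1: a_1=1, p_1 = 1*1 + 1 = 2, q_1 = 1*1 + 0 = 1.
  i=2: a_2=5, p_2 = 5*2 + 1 = 11, q_2 = 5*1 + 1 = 6.
  i=3: a_3=3, p_3 = 3*11 + 2 = 35, q_3 = 3*6 + 1 = 19.

1/1, 2/1, 11/6, 35/19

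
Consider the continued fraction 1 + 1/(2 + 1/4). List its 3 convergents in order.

1/1, 3/2, 13/9

Using the convergent recurrence p_i = a_i*p_{i-1} + p_{i-2}, q_i = a_i*q_{i-1} + q_{i-2} with p_{-2}=0, p_{-1}=1, q_{-2}=1, q_{-1}=0:
  i=0: a_0=1, p_0 = 1*1 + 0 = 1, q_0 = 1*0 + 1 = 1.
  i=1: a_1=2, p_1 = 2*1 + 1 = 3, q_1 = 2*1 + 0 = 2.
  i=2: a_2=4, p_2 = 4*3 + 1 = 13, q_2 = 4*2 + 1 = 9.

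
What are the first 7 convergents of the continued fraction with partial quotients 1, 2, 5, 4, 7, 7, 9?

Using the convergent recurrence p_i = a_i*p_{i-1} + p_{i-2}, q_i = a_i*q_{i-1} + q_{i-2} with p_{-2}=0, p_{-1}=1, q_{-2}=1, q_{-1}=0:
  i=0: a_0=1, p_0 = 1*1 + 0 = 1, q_0 = 1*0 + 1 = 1.
  i=1: a_1=2, p_1 = 2*1 + 1 = 3, q_1 = 2*1 + 0 = 2.
  i=2: a_2=5, p_2 = 5*3 + 1 = 16, q_2 = 5*2 + 1 = 11.
  i=3: a_3=4, p_3 = 4*16 + 3 = 67, q_3 = 4*11 + 2 = 46.
  i=4: a_4=7, p_4 = 7*67 + 16 = 485, q_4 = 7*46 + 11 = 333.
  i=5: a_5=7, p_5 = 7*485 + 67 = 3462, q_5 = 7*333 + 46 = 2377.
  i=6: a_6=9, p_6 = 9*3462 + 485 = 31643, q_6 = 9*2377 + 333 = 21726.

1/1, 3/2, 16/11, 67/46, 485/333, 3462/2377, 31643/21726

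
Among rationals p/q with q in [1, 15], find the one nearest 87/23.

53/14

Expand x = 87/23 as a continued fraction with the Euclidean algorithm:
  87 = 3*23 + 18, so a_0 = 3.
  23 = 1*18 + 5, so a_1 = 1.
  18 = 3*5 + 3, so a_2 = 3.
  5 = 1*3 + 2, so a_3 = 1.
  3 = 1*2 + 1, so a_4 = 1.
  2 = 2*1 + 0, so a_5 = 2.
so x = [3; 1, 3, 1, 1, 2].
Convergents (p_i = a_i*p_{i-1} + p_{i-2}, q_i = a_i*q_{i-1} + q_{i-2} with p_{-2}=0, p_{-1}=1, q_{-2}=1, q_{-1}=0), until the denominator exceeds 15:
  i=0: a_0=3, p_0 = 3*1 + 0 = 3, q_0 = 3*0 + 1 = 1.
  i=1: a_1=1, p_1 = 1*3 + 1 = 4, q_1 = 1*1 + 0 = 1.
  i=2: a_2=3, p_2 = 3*4 + 3 = 15, q_2 = 3*1 + 1 = 4.
  i=3: a_3=1, p_3 = 1*15 + 4 = 19, q_3 = 1*4 + 1 = 5.
  i=4: a_4=1, p_4 = 1*19 + 15 = 34, q_4 = 1*5 + 4 = 9.
  i=5: a_5=2, p_5 = 2*34 + 19 = 87, q_5 = 2*9 + 5 = 23.
q_5 = 23 > 15, so the last convergent with denominator <= 15 is p_4/q_4 = 34/9.
The closest fraction with denominator <= 15 is either p_4/q_4 or the intermediate fraction (k*p_4 + p_3)/(k*q_4 + q_3) with the largest k >= 1 whose denominator stays <= 15; these approach x as k grows, and every other convergent or intermediate fraction in range is farther away.
Largest k: floor((15 - q_3)/q_4) = floor((15 - 5)/9) = 1.
That gives (1*34 + 19)/(1*9 + 5) = 53/14.
Compare the errors: |x - 34/9| = |87*9 - 34*23|/(23*9) = 1/207, and |x - 53/14| = |87*14 - 53*23|/(23*14) = 1/322.
Cross-multiplying, 1*207 = 207 < 322 = 1*322, so 1/322 is smaller: the intermediate fraction 53/14 is closer to x than 34/9.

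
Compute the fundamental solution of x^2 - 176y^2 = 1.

First expand sqrt(176) as a continued fraction. With x_i = (sqrt(176) + m_i)/d_i and (m_0, d_0) = (0, 1): a_0 = floor(sqrt(176)) = 13, since 13^2 = 169 <= 176 < 196 = 14^2.
Iterate m_{i+1} = d_i*a_i - m_i, d_{i+1} = (176 - m_{i+1}^2)/d_i, a_{i+1} = floor((a_0 + m_{i+1})/d_{i+1}):
  m_1 = 1*13 - 0 = 13, d_1 = (176 - 13^2)/1 = 7/1 = 7, a_1 = floor((13 + 13)/7) = 3.
  m_2 = 7*3 - 13 = 8, d_2 = (176 - 8^2)/7 = 112/7 = 16, a_2 = floor((13 + 8)/16) = 1.
  m_3 = 16*1 - 8 = 8, d_3 = (176 - 8^2)/16 = 112/16 = 7, a_3 = floor((13 + 8)/7) = 3.
  m_4 = 7*3 - 8 = 13, d_4 = (176 - 13^2)/7 = 7/7 = 1, a_4 = floor((13 + 13)/1) = 26.
  m_5 = 1*26 - 13 = 13, d_5 = (176 - 13^2)/1 = 7/1 = 7: (m_5, d_5) = (m_1, d_1) = (13, 7), so from here the quotients repeat a_1, ..., a_4; the period length is 4.
So sqrt(176) = [13; (3, 1, 3, 26)] with period length k = 4.
k is even, so the fundamental solution of x^2 - 176y^2 = 1 is (p_{k-1}, q_{k-1}) = (p_3, q_3); compute convergents through index 3.
Convergents (p_i = a_i*p_{i-1} + p_{i-2}, q_i = a_i*q_{i-1} + q_{i-2} with p_{-2}=0, p_{-1}=1, q_{-2}=1, q_{-1}=0):
  i=0: a_0=13, p_0 = 13*1 + 0 = 13, q_0 = 13*0 + 1 = 1.
  i=1: a_1=3, p_1 = 3*13 + 1 = 40, q_1 = 3*1 + 0 = 3.
  i=2: a_2=1, p_2 = 1*40 + 13 = 53, q_2 = 1*3 + 1 = 4.
  i=3: a_3=3, p_3 = 3*53 + 40 = 199, q_3 = 3*4 + 3 = 15.
Check: 199^2 - 176*15^2 = 39601 - 39600 = 1, so (x, y) = (199, 15) solves the equation, and by the theorem it is the least positive solution.

(x, y) = (199, 15)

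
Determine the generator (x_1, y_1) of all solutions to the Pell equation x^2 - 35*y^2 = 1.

First expand sqrt(35) as a continued fraction. With x_i = (sqrt(35) + m_i)/d_i and (m_0, d_0) = (0, 1): a_0 = floor(sqrt(35)) = 5, since 5^2 = 25 <= 35 < 36 = 6^2.
Iterate m_{i+1} = d_i*a_i - m_i, d_{i+1} = (35 - m_{i+1}^2)/d_i, a_{i+1} = floor((a_0 + m_{i+1})/d_{i+1}):
  m_1 = 1*5 - 0 = 5, d_1 = (35 - 5^2)/1 = 10/1 = 10, a_1 = floor((5 + 5)/10) = 1.
  m_2 = 10*1 - 5 = 5, d_2 = (35 - 5^2)/10 = 10/10 = 1, a_2 = floor((5 + 5)/1) = 10.
  m_3 = 1*10 - 5 = 5, d_3 = (35 - 5^2)/1 = 10/1 = 10: (m_3, d_3) = (m_1, d_1) = (5, 10), so from here the quotients repeat a_1, a_2; the period length is 2.
So sqrt(35) = [5; (1, 10)] with period length k = 2.
k is even, so the fundamental solution of x^2 - 35y^2 = 1 is (p_{k-1}, q_{k-1}) = (p_1, q_1); compute convergents through index 1.
Convergents (p_i = a_i*p_{i-1} + p_{i-2}, q_i = a_i*q_{i-1} + q_{i-2} with p_{-2}=0, p_{-1}=1, q_{-2}=1, q_{-1}=0):
  i=0: a_0=5, p_0 = 5*1 + 0 = 5, q_0 = 5*0 + 1 = 1.
  i=1: a_1=1, p_1 = 1*5 + 1 = 6, q_1 = 1*1 + 0 = 1.
Check: 6^2 - 35*1^2 = 36 - 35 = 1, so (x, y) = (6, 1) solves the equation, and by the theorem it is the least positive solution.

(x, y) = (6, 1)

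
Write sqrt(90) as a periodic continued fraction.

Write x_i = (sqrt(90) + m_i)/d_i with (m_0, d_0) = (0, 1). a_0 = floor(sqrt(90)) = 9, since 9^2 = 81 <= 90 < 100 = 10^2.
Iterate m_{i+1} = d_i*a_i - m_i, d_{i+1} = (90 - m_{i+1}^2)/d_i, a_{i+1} = floor((a_0 + m_{i+1})/d_{i+1}):
  m_1 = 1*9 - 0 = 9, d_1 = (90 - 9^2)/1 = 9/1 = 9, a_1 = floor((9 + 9)/9) = 2.
  m_2 = 9*2 - 9 = 9, d_2 = (90 - 9^2)/9 = 9/9 = 1, a_2 = floor((9 + 9)/1) = 18.
  m_3 = 1*18 - 9 = 9, d_3 = (90 - 9^2)/1 = 9/1 = 9: (m_3, d_3) = (m_1, d_1) = (9, 9), so from here the quotients repeat a_1, a_2; the period length is 2.
Hence the expansion of sqrt(90) is a_0 = 9 followed by the repeating block 2, 18 (period 2).

[9; (2, 18)]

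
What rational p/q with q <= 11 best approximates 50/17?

32/11

Expand x = 50/17 as a continued fraction with the Euclidean algorithm:
  50 = 2*17 + 16, so a_0 = 2.
  17 = 1*16 + 1, so a_1 = 1.
  16 = 16*1 + 0, so a_2 = 16.
so x = [2; 1, 16].
Convergents (p_i = a_i*p_{i-1} + p_{i-2}, q_i = a_i*q_{i-1} + q_{i-2} with p_{-2}=0, p_{-1}=1, q_{-2}=1, q_{-1}=0), until the denominator exceeds 11:
  i=0: a_0=2, p_0 = 2*1 + 0 = 2, q_0 = 2*0 + 1 = 1.
  i=1: a_1=1, p_1 = 1*2 + 1 = 3, q_1 = 1*1 + 0 = 1.
  i=2: a_2=16, p_2 = 16*3 + 2 = 50, q_2 = 16*1 + 1 = 17.
q_2 = 17 > 11, so the last convergent with denominator <= 11 is p_1/q_1 = 3/1.
The closest fraction with denominator <= 11 is either p_1/q_1 or the intermediate fraction (k*p_1 + p_0)/(k*q_1 + q_0) with the largest k >= 1 whose denominator stays <= 11; these approach x as k grows, and every other convergent or intermediate fraction in range is farther away.
Largest k: floor((11 - q_0)/q_1) = floor((11 - 1)/1) = 10.
That gives (10*3 + 2)/(10*1 + 1) = 32/11.
Compare the errors: |x - 3/1| = |50*1 - 3*17|/(17*1) = 1/17, and |x - 32/11| = |50*11 - 32*17|/(17*11) = 6/187.
Cross-multiplying, 6*17 = 102 < 187 = 1*187, so 6/187 is smaller: the intermediate fraction 32/11 is closer to x than 3/1.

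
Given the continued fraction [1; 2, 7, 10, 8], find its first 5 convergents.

1/1, 3/2, 22/15, 223/152, 1806/1231

Using the convergent recurrence p_i = a_i*p_{i-1} + p_{i-2}, q_i = a_i*q_{i-1} + q_{i-2} with p_{-2}=0, p_{-1}=1, q_{-2}=1, q_{-1}=0:
  i=0: a_0=1, p_0 = 1*1 + 0 = 1, q_0 = 1*0 + 1 = 1.
  i=1: a_1=2, p_1 = 2*1 + 1 = 3, q_1 = 2*1 + 0 = 2.
  i=2: a_2=7, p_2 = 7*3 + 1 = 22, q_2 = 7*2 + 1 = 15.
  i=3: a_3=10, p_3 = 10*22 + 3 = 223, q_3 = 10*15 + 2 = 152.
  i=4: a_4=8, p_4 = 8*223 + 22 = 1806, q_4 = 8*152 + 15 = 1231.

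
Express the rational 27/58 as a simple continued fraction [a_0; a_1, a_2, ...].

[0; 2, 6, 1, 3]

Run the Euclidean algorithm on 27 and 58; the successive quotients are the partial quotients a_0, a_1, ... (each step inverts the fractional part left over by the previous one):
  27 = 0*58 + 27, so a_0 = 0.
  58 = 2*27 + 4, so a_1 = 2.
  27 = 6*4 + 3, so a_2 = 6.
  4 = 1*3 + 1, so a_3 = 1.
  3 = 3*1 + 0, so a_4 = 3.
The remainder reaches 0 after 5 divisions, so the expansion has 5 partial quotients, read off in order.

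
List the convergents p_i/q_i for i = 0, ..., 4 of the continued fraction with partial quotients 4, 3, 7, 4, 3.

4/1, 13/3, 95/22, 393/91, 1274/295

Using the convergent recurrence p_i = a_i*p_{i-1} + p_{i-2}, q_i = a_i*q_{i-1} + q_{i-2} with p_{-2}=0, p_{-1}=1, q_{-2}=1, q_{-1}=0:
  i=0: a_0=4, p_0 = 4*1 + 0 = 4, q_0 = 4*0 + 1 = 1.
  i=1: a_1=3, p_1 = 3*4 + 1 = 13, q_1 = 3*1 + 0 = 3.
  i=2: a_2=7, p_2 = 7*13 + 4 = 95, q_2 = 7*3 + 1 = 22.
  i=3: a_3=4, p_3 = 4*95 + 13 = 393, q_3 = 4*22 + 3 = 91.
  i=4: a_4=3, p_4 = 3*393 + 95 = 1274, q_4 = 3*91 + 22 = 295.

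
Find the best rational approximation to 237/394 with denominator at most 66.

3/5

Expand x = 237/394 as a continued fraction with the Euclidean algorithm:
  237 = 0*394 + 237, so a_0 = 0.
  394 = 1*237 + 157, so a_1 = 1.
  237 = 1*157 + 80, so a_2 = 1.
  157 = 1*80 + 77, so a_3 = 1.
  80 = 1*77 + 3, so a_4 = 1.
  77 = 25*3 + 2, so a_5 = 25.
  3 = 1*2 + 1, so a_6 = 1.
  2 = 2*1 + 0, so a_7 = 2.
so x = [0; 1, 1, 1, 1, 25, 1, 2].
Convergents (p_i = a_i*p_{i-1} + p_{i-2}, q_i = a_i*q_{i-1} + q_{i-2} with p_{-2}=0, p_{-1}=1, q_{-2}=1, q_{-1}=0), until the denominator exceeds 66:
  i=0: a_0=0, p_0 = 0*1 + 0 = 0, q_0 = 0*0 + 1 = 1.
  i=1: a_1=1, p_1 = 1*0 + 1 = 1, q_1 = 1*1 + 0 = 1.
  i=2: a_2=1, p_2 = 1*1 + 0 = 1, q_2 = 1*1 + 1 = 2.
  i=3: a_3=1, p_3 = 1*1 + 1 = 2, q_3 = 1*2 + 1 = 3.
  i=4: a_4=1, p_4 = 1*2 + 1 = 3, q_4 = 1*3 + 2 = 5.
  i=5: a_5=25, p_5 = 25*3 + 2 = 77, q_5 = 25*5 + 3 = 128.
q_5 = 128 > 66, so the last convergent with denominator <= 66 is p_4/q_4 = 3/5.
The closest fraction with denominator <= 66 is either p_4/q_4 or the intermediate fraction (k*p_4 + p_3)/(k*q_4 + q_3) with the largest k >= 1 whose denominator stays <= 66; these approach x as k grows, and every other convergent or intermediate fraction in range is farther away.
Largest k: floor((66 - q_3)/q_4) = floor((66 - 3)/5) = 12.
That gives (12*3 + 2)/(12*5 + 3) = 38/63.
Compare the errors: |x - 3/5| = |237*5 - 3*394|/(394*5) = 3/1970, and |x - 38/63| = |237*63 - 38*394|/(394*63) = 41/24822.
Cross-multiplying, 3*24822 = 74466 < 80770 = 41*1970, so 3/1970 is smaller: the convergent 3/5 is closer to x than 38/63.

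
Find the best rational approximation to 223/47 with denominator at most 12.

19/4

Expand x = 223/47 as a continued fraction with the Euclidean algorithm:
  223 = 4*47 + 35, so a_0 = 4.
  47 = 1*35 + 12, so a_1 = 1.
  35 = 2*12 + 11, so a_2 = 2.
  12 = 1*11 + 1, so a_3 = 1.
  11 = 11*1 + 0, so a_4 = 11.
so x = [4; 1, 2, 1, 11].
Convergents (p_i = a_i*p_{i-1} + p_{i-2}, q_i = a_i*q_{i-1} + q_{i-2} with p_{-2}=0, p_{-1}=1, q_{-2}=1, q_{-1}=0), until the denominator exceeds 12:
  i=0: a_0=4, p_0 = 4*1 + 0 = 4, q_0 = 4*0 + 1 = 1.
  i=1: a_1=1, p_1 = 1*4 + 1 = 5, q_1 = 1*1 + 0 = 1.
  i=2: a_2=2, p_2 = 2*5 + 4 = 14, q_2 = 2*1 + 1 = 3.
  i=3: a_3=1, p_3 = 1*14 + 5 = 19, q_3 = 1*3 + 1 = 4.
  i=4: a_4=11, p_4 = 11*19 + 14 = 223, q_4 = 11*4 + 3 = 47.
q_4 = 47 > 12, so the last convergent with denominator <= 12 is p_3/q_3 = 19/4.
The closest fraction with denominator <= 12 is either p_3/q_3 or the intermediate fraction (k*p_3 + p_2)/(k*q_3 + q_2) with the largest k >= 1 whose denominator stays <= 12; these approach x as k grows, and every other convergent or intermediate fraction in range is farther away.
Largest k: floor((12 - q_2)/q_3) = floor((12 - 3)/4) = 2.
That gives (2*19 + 14)/(2*4 + 3) = 52/11.
Compare the errors: |x - 19/4| = |223*4 - 19*47|/(47*4) = 1/188, and |x - 52/11| = |223*11 - 52*47|/(47*11) = 9/517.
Cross-multiplying, 1*517 = 517 < 1692 = 9*188, so 1/188 is smaller: the convergent 19/4 is closer to x than 52/11.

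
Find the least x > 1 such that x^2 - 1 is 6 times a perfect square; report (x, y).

First expand sqrt(6) as a continued fraction. With x_i = (sqrt(6) + m_i)/d_i and (m_0, d_0) = (0, 1): a_0 = floor(sqrt(6)) = 2, since 2^2 = 4 <= 6 < 9 = 3^2.
Iterate m_{i+1} = d_i*a_i - m_i, d_{i+1} = (6 - m_{i+1}^2)/d_i, a_{i+1} = floor((a_0 + m_{i+1})/d_{i+1}):
  m_1 = 1*2 - 0 = 2, d_1 = (6 - 2^2)/1 = 2/1 = 2, a_1 = floor((2 + 2)/2) = 2.
  m_2 = 2*2 - 2 = 2, d_2 = (6 - 2^2)/2 = 2/2 = 1, a_2 = floor((2 + 2)/1) = 4.
  m_3 = 1*4 - 2 = 2, d_3 = (6 - 2^2)/1 = 2/1 = 2: (m_3, d_3) = (m_1, d_1) = (2, 2), so from here the quotients repeat a_1, a_2; the period length is 2.
So sqrt(6) = [2; (2, 4)] with period length k = 2.
k is even, so the fundamental solution of x^2 - 6y^2 = 1 is (p_{k-1}, q_{k-1}) = (p_1, q_1); compute convergents through index 1.
Convergents (p_i = a_i*p_{i-1} + p_{i-2}, q_i = a_i*q_{i-1} + q_{i-2} with p_{-2}=0, p_{-1}=1, q_{-2}=1, q_{-1}=0):
  i=0: a_0=2, p_0 = 2*1 + 0 = 2, q_0 = 2*0 + 1 = 1.
  i=1: a_1=2, p_1 = 2*2 + 1 = 5, q_1 = 2*1 + 0 = 2.
Check: 5^2 - 6*2^2 = 25 - 24 = 1, so (x, y) = (5, 2) solves the equation, and by the theorem it is the least positive solution.

(x, y) = (5, 2)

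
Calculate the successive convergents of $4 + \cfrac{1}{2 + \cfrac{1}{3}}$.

4/1, 9/2, 31/7

Using the convergent recurrence p_i = a_i*p_{i-1} + p_{i-2}, q_i = a_i*q_{i-1} + q_{i-2} with p_{-2}=0, p_{-1}=1, q_{-2}=1, q_{-1}=0:
  i=0: a_0=4, p_0 = 4*1 + 0 = 4, q_0 = 4*0 + 1 = 1.
  i=1: a_1=2, p_1 = 2*4 + 1 = 9, q_1 = 2*1 + 0 = 2.
  i=2: a_2=3, p_2 = 3*9 + 4 = 31, q_2 = 3*2 + 1 = 7.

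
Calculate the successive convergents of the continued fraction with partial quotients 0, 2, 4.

0/1, 1/2, 4/9

Using the convergent recurrence p_i = a_i*p_{i-1} + p_{i-2}, q_i = a_i*q_{i-1} + q_{i-2} with p_{-2}=0, p_{-1}=1, q_{-2}=1, q_{-1}=0:
  i=0: a_0=0, p_0 = 0*1 + 0 = 0, q_0 = 0*0 + 1 = 1.
  i=1: a_1=2, p_1 = 2*0 + 1 = 1, q_1 = 2*1 + 0 = 2.
  i=2: a_2=4, p_2 = 4*1 + 0 = 4, q_2 = 4*2 + 1 = 9.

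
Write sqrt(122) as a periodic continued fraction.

[11; (22)]

Write x_i = (sqrt(122) + m_i)/d_i with (m_0, d_0) = (0, 1). a_0 = floor(sqrt(122)) = 11, since 11^2 = 121 <= 122 < 144 = 12^2.
Iterate m_{i+1} = d_i*a_i - m_i, d_{i+1} = (122 - m_{i+1}^2)/d_i, a_{i+1} = floor((a_0 + m_{i+1})/d_{i+1}):
  m_1 = 1*11 - 0 = 11, d_1 = (122 - 11^2)/1 = 1/1 = 1, a_1 = floor((11 + 11)/1) = 22.
  m_2 = 1*22 - 11 = 11, d_2 = (122 - 11^2)/1 = 1/1 = 1: (m_2, d_2) = (m_1, d_1) = (11, 1), so from here the quotient a_1 repeats; the period length is 1.
Hence the expansion of sqrt(122) is a_0 = 11 followed by the repeating block 22 (period 1).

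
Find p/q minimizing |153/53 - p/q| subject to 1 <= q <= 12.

Expand x = 153/53 as a continued fraction with the Euclidean algorithm:
  153 = 2*53 + 47, so a_0 = 2.
  53 = 1*47 + 6, so a_1 = 1.
  47 = 7*6 + 5, so a_2 = 7.
  6 = 1*5 + 1, so a_3 = 1.
  5 = 5*1 + 0, so a_4 = 5.
so x = [2; 1, 7, 1, 5].
Convergents (p_i = a_i*p_{i-1} + p_{i-2}, q_i = a_i*q_{i-1} + q_{i-2} with p_{-2}=0, p_{-1}=1, q_{-2}=1, q_{-1}=0), until the denominator exceeds 12:
  i=0: a_0=2, p_0 = 2*1 + 0 = 2, q_0 = 2*0 + 1 = 1.
  i=1: a_1=1, p_1 = 1*2 + 1 = 3, q_1 = 1*1 + 0 = 1.
  i=2: a_2=7, p_2 = 7*3 + 2 = 23, q_2 = 7*1 + 1 = 8.
  i=3: a_3=1, p_3 = 1*23 + 3 = 26, q_3 = 1*8 + 1 = 9.
  i=4: a_4=5, p_4 = 5*26 + 23 = 153, q_4 = 5*9 + 8 = 53.
q_4 = 53 > 12, so the last convergent with denominator <= 12 is p_3/q_3 = 26/9.
The closest fraction with denominator <= 12 is either p_3/q_3 or the intermediate fraction (k*p_3 + p_2)/(k*q_3 + q_2) with the largest k >= 1 whose denominator stays <= 12; these approach x as k grows, and every other convergent or intermediate fraction in range is farther away.
Largest k: floor((12 - q_2)/q_3) = floor((12 - 8)/9) = 0.
Since k = 0, no intermediate fraction beyond p_3/q_3 has denominator <= 12, so the convergent 26/9 is the closest (its error is |153*9 - 26*53|/(53*9) = 1/477).

26/9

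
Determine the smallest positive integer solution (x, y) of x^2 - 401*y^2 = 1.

(x, y) = (801, 40)

First expand sqrt(401) as a continued fraction. With x_i = (sqrt(401) + m_i)/d_i and (m_0, d_0) = (0, 1): a_0 = floor(sqrt(401)) = 20, since 20^2 = 400 <= 401 < 441 = 21^2.
Iterate m_{i+1} = d_i*a_i - m_i, d_{i+1} = (401 - m_{i+1}^2)/d_i, a_{i+1} = floor((a_0 + m_{i+1})/d_{i+1}):
  m_1 = 1*20 - 0 = 20, d_1 = (401 - 20^2)/1 = 1/1 = 1, a_1 = floor((20 + 20)/1) = 40.
  m_2 = 1*40 - 20 = 20, d_2 = (401 - 20^2)/1 = 1/1 = 1: (m_2, d_2) = (m_1, d_1) = (20, 1), so from here the quotient a_1 repeats; the period length is 1.
So sqrt(401) = [20; (40)] with period length k = 1.
k is odd, so (p_{k-1}, q_{k-1}) only solves x^2 - 401y^2 = -1 and the fundamental solution of x^2 - 401y^2 = 1 is (p_{2k-1}, q_{2k-1}) = (p_1, q_1); compute convergents through index 1, running through the period twice.
Convergents (p_i = a_i*p_{i-1} + p_{i-2}, q_i = a_i*q_{i-1} + q_{i-2} with p_{-2}=0, p_{-1}=1, q_{-2}=1, q_{-1}=0):
  i=0: a_0=20, p_0 = 20*1 + 0 = 20, q_0 = 20*0 + 1 = 1.
  i=1: a_1=40, p_1 = 40*20 + 1 = 801, q_1 = 40*1 + 0 = 40.
Indeed p_0^2 - 401*q_0^2 = 400 - 401 = -1, not +1.
Check: 801^2 - 401*40^2 = 641601 - 641600 = 1, so (x, y) = (801, 40) solves the equation, and by the theorem it is the least positive solution.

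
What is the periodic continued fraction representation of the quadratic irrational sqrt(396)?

[19; (1, 8, 1, 38)]

Write x_i = (sqrt(396) + m_i)/d_i with (m_0, d_0) = (0, 1). a_0 = floor(sqrt(396)) = 19, since 19^2 = 361 <= 396 < 400 = 20^2.
Iterate m_{i+1} = d_i*a_i - m_i, d_{i+1} = (396 - m_{i+1}^2)/d_i, a_{i+1} = floor((a_0 + m_{i+1})/d_{i+1}):
  m_1 = 1*19 - 0 = 19, d_1 = (396 - 19^2)/1 = 35/1 = 35, a_1 = floor((19 + 19)/35) = 1.
  m_2 = 35*1 - 19 = 16, d_2 = (396 - 16^2)/35 = 140/35 = 4, a_2 = floor((19 + 16)/4) = 8.
  m_3 = 4*8 - 16 = 16, d_3 = (396 - 16^2)/4 = 140/4 = 35, a_3 = floor((19 + 16)/35) = 1.
  m_4 = 35*1 - 16 = 19, d_4 = (396 - 19^2)/35 = 35/35 = 1, a_4 = floor((19 + 19)/1) = 38.
  m_5 = 1*38 - 19 = 19, d_5 = (396 - 19^2)/1 = 35/1 = 35: (m_5, d_5) = (m_1, d_1) = (19, 35), so from here the quotients repeat a_1, ..., a_4; the period length is 4.
Hence the expansion of sqrt(396) is a_0 = 19 followed by the repeating block 1, 8, 1, 38 (period 4).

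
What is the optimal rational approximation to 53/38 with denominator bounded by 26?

32/23

Expand x = 53/38 as a continued fraction with the Euclidean algorithm:
  53 = 1*38 + 15, so a_0 = 1.
  38 = 2*15 + 8, so a_1 = 2.
  15 = 1*8 + 7, so a_2 = 1.
  8 = 1*7 + 1, so a_3 = 1.
  7 = 7*1 + 0, so a_4 = 7.
so x = [1; 2, 1, 1, 7].
Convergents (p_i = a_i*p_{i-1} + p_{i-2}, q_i = a_i*q_{i-1} + q_{i-2} with p_{-2}=0, p_{-1}=1, q_{-2}=1, q_{-1}=0), until the denominator exceeds 26:
  i=0: a_0=1, p_0 = 1*1 + 0 = 1, q_0 = 1*0 + 1 = 1.
  i=1: a_1=2, p_1 = 2*1 + 1 = 3, q_1 = 2*1 + 0 = 2.
  i=2: a_2=1, p_2 = 1*3 + 1 = 4, q_2 = 1*2 + 1 = 3.
  i=3: a_3=1, p_3 = 1*4 + 3 = 7, q_3 = 1*3 + 2 = 5.
  i=4: a_4=7, p_4 = 7*7 + 4 = 53, q_4 = 7*5 + 3 = 38.
q_4 = 38 > 26, so the last convergent with denominator <= 26 is p_3/q_3 = 7/5.
The closest fraction with denominator <= 26 is either p_3/q_3 or the intermediate fraction (k*p_3 + p_2)/(k*q_3 + q_2) with the largest k >= 1 whose denominator stays <= 26; these approach x as k grows, and every other convergent or intermediate fraction in range is farther away.
Largest k: floor((26 - q_2)/q_3) = floor((26 - 3)/5) = 4.
That gives (4*7 + 4)/(4*5 + 3) = 32/23.
Compare the errors: |x - 7/5| = |53*5 - 7*38|/(38*5) = 1/190, and |x - 32/23| = |53*23 - 32*38|/(38*23) = 3/874.
Cross-multiplying, 3*190 = 570 < 874 = 1*874, so 3/874 is smaller: the intermediate fraction 32/23 is closer to x than 7/5.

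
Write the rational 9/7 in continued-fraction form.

Run the Euclidean algorithm on 9 and 7; the successive quotients are the partial quotients a_0, a_1, ... (each step inverts the fractional part left over by the previous one):
  9 = 1*7 + 2, so a_0 = 1.
  7 = 3*2 + 1, so a_1 = 3.
  2 = 2*1 + 0, so a_2 = 2.
The remainder reaches 0 after 3 divisions, so the expansion has 3 partial quotients, read off in order.

[1; 3, 2]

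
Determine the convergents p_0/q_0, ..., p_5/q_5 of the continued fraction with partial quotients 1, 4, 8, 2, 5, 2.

1/1, 5/4, 41/33, 87/70, 476/383, 1039/836

Using the convergent recurrence p_i = a_i*p_{i-1} + p_{i-2}, q_i = a_i*q_{i-1} + q_{i-2} with p_{-2}=0, p_{-1}=1, q_{-2}=1, q_{-1}=0:
  i=0: a_0=1, p_0 = 1*1 + 0 = 1, q_0 = 1*0 + 1 = 1.
  i=1: a_1=4, p_1 = 4*1 + 1 = 5, q_1 = 4*1 + 0 = 4.
  i=2: a_2=8, p_2 = 8*5 + 1 = 41, q_2 = 8*4 + 1 = 33.
  i=3: a_3=2, p_3 = 2*41 + 5 = 87, q_3 = 2*33 + 4 = 70.
  i=4: a_4=5, p_4 = 5*87 + 41 = 476, q_4 = 5*70 + 33 = 383.
  i=5: a_5=2, p_5 = 2*476 + 87 = 1039, q_5 = 2*383 + 70 = 836.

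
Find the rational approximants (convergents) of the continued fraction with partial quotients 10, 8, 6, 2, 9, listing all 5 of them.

Using the convergent recurrence p_i = a_i*p_{i-1} + p_{i-2}, q_i = a_i*q_{i-1} + q_{i-2} with p_{-2}=0, p_{-1}=1, q_{-2}=1, q_{-1}=0:
  i=0: a_0=10, p_0 = 10*1 + 0 = 10, q_0 = 10*0 + 1 = 1.
  i=1: a_1=8, p_1 = 8*10 + 1 = 81, q_1 = 8*1 + 0 = 8.
  i=2: a_2=6, p_2 = 6*81 + 10 = 496, q_2 = 6*8 + 1 = 49.
  i=3: a_3=2, p_3 = 2*496 + 81 = 1073, q_3 = 2*49 + 8 = 106.
  i=4: a_4=9, p_4 = 9*1073 + 496 = 10153, q_4 = 9*106 + 49 = 1003.

10/1, 81/8, 496/49, 1073/106, 10153/1003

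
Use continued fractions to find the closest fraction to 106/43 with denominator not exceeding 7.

5/2

Expand x = 106/43 as a continued fraction with the Euclidean algorithm:
  106 = 2*43 + 20, so a_0 = 2.
  43 = 2*20 + 3, so a_1 = 2.
  20 = 6*3 + 2, so a_2 = 6.
  3 = 1*2 + 1, so a_3 = 1.
  2 = 2*1 + 0, so a_4 = 2.
so x = [2; 2, 6, 1, 2].
Convergents (p_i = a_i*p_{i-1} + p_{i-2}, q_i = a_i*q_{i-1} + q_{i-2} with p_{-2}=0, p_{-1}=1, q_{-2}=1, q_{-1}=0), until the denominator exceeds 7:
  i=0: a_0=2, p_0 = 2*1 + 0 = 2, q_0 = 2*0 + 1 = 1.
  i=1: a_1=2, p_1 = 2*2 + 1 = 5, q_1 = 2*1 + 0 = 2.
  i=2: a_2=6, p_2 = 6*5 + 2 = 32, q_2 = 6*2 + 1 = 13.
q_2 = 13 > 7, so the last convergent with denominator <= 7 is p_1/q_1 = 5/2.
The closest fraction with denominator <= 7 is either p_1/q_1 or the intermediate fraction (k*p_1 + p_0)/(k*q_1 + q_0) with the largest k >= 1 whose denominator stays <= 7; these approach x as k grows, and every other convergent or intermediate fraction in range is farther away.
Largest k: floor((7 - q_0)/q_1) = floor((7 - 1)/2) = 3.
That gives (3*5 + 2)/(3*2 + 1) = 17/7.
Compare the errors: |x - 5/2| = |106*2 - 5*43|/(43*2) = 3/86, and |x - 17/7| = |106*7 - 17*43|/(43*7) = 11/301.
Cross-multiplying, 3*301 = 903 < 946 = 11*86, so 3/86 is smaller: the convergent 5/2 is closer to x than 17/7.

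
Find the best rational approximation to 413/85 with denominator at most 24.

Expand x = 413/85 as a continued fraction with the Euclidean algorithm:
  413 = 4*85 + 73, so a_0 = 4.
  85 = 1*73 + 12, so a_1 = 1.
  73 = 6*12 + 1, so a_2 = 6.
  12 = 12*1 + 0, so a_3 = 12.
so x = [4; 1, 6, 12].
Convergents (p_i = a_i*p_{i-1} + p_{i-2}, q_i = a_i*q_{i-1} + q_{i-2} with p_{-2}=0, p_{-1}=1, q_{-2}=1, q_{-1}=0), until the denominator exceeds 24:
  i=0: a_0=4, p_0 = 4*1 + 0 = 4, q_0 = 4*0 + 1 = 1.
  i=1: a_1=1, p_1 = 1*4 + 1 = 5, q_1 = 1*1 + 0 = 1.
  i=2: a_2=6, p_2 = 6*5 + 4 = 34, q_2 = 6*1 + 1 = 7.
  i=3: a_3=12, p_3 = 12*34 + 5 = 413, q_3 = 12*7 + 1 = 85.
q_3 = 85 > 24, so the last convergent with denominator <= 24 is p_2/q_2 = 34/7.
The closest fraction with denominator <= 24 is either p_2/q_2 or the intermediate fraction (k*p_2 + p_1)/(k*q_2 + q_1) with the largest k >= 1 whose denominator stays <= 24; these approach x as k grows, and every other convergent or intermediate fraction in range is farther away.
Largest k: floor((24 - q_1)/q_2) = floor((24 - 1)/7) = 3.
That gives (3*34 + 5)/(3*7 + 1) = 107/22.
Compare the errors: |x - 34/7| = |413*7 - 34*85|/(85*7) = 1/595, and |x - 107/22| = |413*22 - 107*85|/(85*22) = 9/1870.
Cross-multiplying, 1*1870 = 1870 < 5355 = 9*595, so 1/595 is smaller: the convergent 34/7 is closer to x than 107/22.

34/7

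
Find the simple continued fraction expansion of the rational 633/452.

[1; 2, 2, 90]

Run the Euclidean algorithm on 633 and 452; the successive quotients are the partial quotients a_0, a_1, ... (each step inverts the fractional part left over by the previous one):
  633 = 1*452 + 181, so a_0 = 1.
  452 = 2*181 + 90, so a_1 = 2.
  181 = 2*90 + 1, so a_2 = 2.
  90 = 90*1 + 0, so a_3 = 90.
The remainder reaches 0 after 4 divisions, so the expansion has 4 partial quotients, read off in order.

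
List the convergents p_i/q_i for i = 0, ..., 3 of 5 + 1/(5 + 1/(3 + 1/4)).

5/1, 26/5, 83/16, 358/69

Using the convergent recurrence p_i = a_i*p_{i-1} + p_{i-2}, q_i = a_i*q_{i-1} + q_{i-2} with p_{-2}=0, p_{-1}=1, q_{-2}=1, q_{-1}=0:
  i=0: a_0=5, p_0 = 5*1 + 0 = 5, q_0 = 5*0 + 1 = 1.
  i=1: a_1=5, p_1 = 5*5 + 1 = 26, q_1 = 5*1 + 0 = 5.
  i=2: a_2=3, p_2 = 3*26 + 5 = 83, q_2 = 3*5 + 1 = 16.
  i=3: a_3=4, p_3 = 4*83 + 26 = 358, q_3 = 4*16 + 5 = 69.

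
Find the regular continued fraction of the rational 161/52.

[3; 10, 2, 2]

Run the Euclidean algorithm on 161 and 52; the successive quotients are the partial quotients a_0, a_1, ... (each step inverts the fractional part left over by the previous one):
  161 = 3*52 + 5, so a_0 = 3.
  52 = 10*5 + 2, so a_1 = 10.
  5 = 2*2 + 1, so a_2 = 2.
  2 = 2*1 + 0, so a_3 = 2.
The remainder reaches 0 after 4 divisions, so the expansion has 4 partial quotients, read off in order.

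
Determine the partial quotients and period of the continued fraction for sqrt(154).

[12; (2, 2, 3, 1, 2, 1, 3, 2, 2, 24)]

Write x_i = (sqrt(154) + m_i)/d_i with (m_0, d_0) = (0, 1). a_0 = floor(sqrt(154)) = 12, since 12^2 = 144 <= 154 < 169 = 13^2.
Iterate m_{i+1} = d_i*a_i - m_i, d_{i+1} = (154 - m_{i+1}^2)/d_i, a_{i+1} = floor((a_0 + m_{i+1})/d_{i+1}):
  m_1 = 1*12 - 0 = 12, d_1 = (154 - 12^2)/1 = 10/1 = 10, a_1 = floor((12 + 12)/10) = 2.
  m_2 = 10*2 - 12 = 8, d_2 = (154 - 8^2)/10 = 90/10 = 9, a_2 = floor((12 + 8)/9) = 2.
  m_3 = 9*2 - 8 = 10, d_3 = (154 - 10^2)/9 = 54/9 = 6, a_3 = floor((12 + 10)/6) = 3.
  m_4 = 6*3 - 10 = 8, d_4 = (154 - 8^2)/6 = 90/6 = 15, a_4 = floor((12 + 8)/15) = 1.
  m_5 = 15*1 - 8 = 7, d_5 = (154 - 7^2)/15 = 105/15 = 7, a_5 = floor((12 + 7)/7) = 2.
  m_6 = 7*2 - 7 = 7, d_6 = (154 - 7^2)/7 = 105/7 = 15, a_6 = floor((12 + 7)/15) = 1.
  m_7 = 15*1 - 7 = 8, d_7 = (154 - 8^2)/15 = 90/15 = 6, a_7 = floor((12 + 8)/6) = 3.
  m_8 = 6*3 - 8 = 10, d_8 = (154 - 10^2)/6 = 54/6 = 9, a_8 = floor((12 + 10)/9) = 2.
  m_9 = 9*2 - 10 = 8, d_9 = (154 - 8^2)/9 = 90/9 = 10, a_9 = floor((12 + 8)/10) = 2.
  m_10 = 10*2 - 8 = 12, d_10 = (154 - 12^2)/10 = 10/10 = 1, a_10 = floor((12 + 12)/1) = 24.
  m_11 = 1*24 - 12 = 12, d_11 = (154 - 12^2)/1 = 10/1 = 10: (m_11, d_11) = (m_1, d_1) = (12, 10), so from here the quotients repeat a_1, ..., a_10; the period length is 10.
Hence the expansion of sqrt(154) is a_0 = 12 followed by the repeating block 2, 2, 3, 1, 2, 1, 3, 2, 2, 24 (period 10).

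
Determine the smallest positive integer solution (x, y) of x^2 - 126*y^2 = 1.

(x, y) = (449, 40)

First expand sqrt(126) as a continued fraction. With x_i = (sqrt(126) + m_i)/d_i and (m_0, d_0) = (0, 1): a_0 = floor(sqrt(126)) = 11, since 11^2 = 121 <= 126 < 144 = 12^2.
Iterate m_{i+1} = d_i*a_i - m_i, d_{i+1} = (126 - m_{i+1}^2)/d_i, a_{i+1} = floor((a_0 + m_{i+1})/d_{i+1}):
  m_1 = 1*11 - 0 = 11, d_1 = (126 - 11^2)/1 = 5/1 = 5, a_1 = floor((11 + 11)/5) = 4.
  m_2 = 5*4 - 11 = 9, d_2 = (126 - 9^2)/5 = 45/5 = 9, a_2 = floor((11 + 9)/9) = 2.
  m_3 = 9*2 - 9 = 9, d_3 = (126 - 9^2)/9 = 45/9 = 5, a_3 = floor((11 + 9)/5) = 4.
  m_4 = 5*4 - 9 = 11, d_4 = (126 - 11^2)/5 = 5/5 = 1, a_4 = floor((11 + 11)/1) = 22.
  m_5 = 1*22 - 11 = 11, d_5 = (126 - 11^2)/1 = 5/1 = 5: (m_5, d_5) = (m_1, d_1) = (11, 5), so from here the quotients repeat a_1, ..., a_4; the period length is 4.
So sqrt(126) = [11; (4, 2, 4, 22)] with period length k = 4.
k is even, so the fundamental solution of x^2 - 126y^2 = 1 is (p_{k-1}, q_{k-1}) = (p_3, q_3); compute convergents through index 3.
Convergents (p_i = a_i*p_{i-1} + p_{i-2}, q_i = a_i*q_{i-1} + q_{i-2} with p_{-2}=0, p_{-1}=1, q_{-2}=1, q_{-1}=0):
  i=0: a_0=11, p_0 = 11*1 + 0 = 11, q_0 = 11*0 + 1 = 1.
  i=1: a_1=4, p_1 = 4*11 + 1 = 45, q_1 = 4*1 + 0 = 4.
  i=2: a_2=2, p_2 = 2*45 + 11 = 101, q_2 = 2*4 + 1 = 9.
  i=3: a_3=4, p_3 = 4*101 + 45 = 449, q_3 = 4*9 + 4 = 40.
Check: 449^2 - 126*40^2 = 201601 - 201600 = 1, so (x, y) = (449, 40) solves the equation, and by the theorem it is the least positive solution.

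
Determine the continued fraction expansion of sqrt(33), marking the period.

[5; (1, 2, 1, 10)]

Write x_i = (sqrt(33) + m_i)/d_i with (m_0, d_0) = (0, 1). a_0 = floor(sqrt(33)) = 5, since 5^2 = 25 <= 33 < 36 = 6^2.
Iterate m_{i+1} = d_i*a_i - m_i, d_{i+1} = (33 - m_{i+1}^2)/d_i, a_{i+1} = floor((a_0 + m_{i+1})/d_{i+1}):
  m_1 = 1*5 - 0 = 5, d_1 = (33 - 5^2)/1 = 8/1 = 8, a_1 = floor((5 + 5)/8) = 1.
  m_2 = 8*1 - 5 = 3, d_2 = (33 - 3^2)/8 = 24/8 = 3, a_2 = floor((5 + 3)/3) = 2.
  m_3 = 3*2 - 3 = 3, d_3 = (33 - 3^2)/3 = 24/3 = 8, a_3 = floor((5 + 3)/8) = 1.
  m_4 = 8*1 - 3 = 5, d_4 = (33 - 5^2)/8 = 8/8 = 1, a_4 = floor((5 + 5)/1) = 10.
  m_5 = 1*10 - 5 = 5, d_5 = (33 - 5^2)/1 = 8/1 = 8: (m_5, d_5) = (m_1, d_1) = (5, 8), so from here the quotients repeat a_1, ..., a_4; the period length is 4.
Hence the expansion of sqrt(33) is a_0 = 5 followed by the repeating block 1, 2, 1, 10 (period 4).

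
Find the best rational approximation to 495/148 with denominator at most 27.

87/26

Expand x = 495/148 as a continued fraction with the Euclidean algorithm:
  495 = 3*148 + 51, so a_0 = 3.
  148 = 2*51 + 46, so a_1 = 2.
  51 = 1*46 + 5, so a_2 = 1.
  46 = 9*5 + 1, so a_3 = 9.
  5 = 5*1 + 0, so a_4 = 5.
so x = [3; 2, 1, 9, 5].
Convergents (p_i = a_i*p_{i-1} + p_{i-2}, q_i = a_i*q_{i-1} + q_{i-2} with p_{-2}=0, p_{-1}=1, q_{-2}=1, q_{-1}=0), until the denominator exceeds 27:
  i=0: a_0=3, p_0 = 3*1 + 0 = 3, q_0 = 3*0 + 1 = 1.
  i=1: a_1=2, p_1 = 2*3 + 1 = 7, q_1 = 2*1 + 0 = 2.
  i=2: a_2=1, p_2 = 1*7 + 3 = 10, q_2 = 1*2 + 1 = 3.
  i=3: a_3=9, p_3 = 9*10 + 7 = 97, q_3 = 9*3 + 2 = 29.
q_3 = 29 > 27, so the last convergent with denominator <= 27 is p_2/q_2 = 10/3.
The closest fraction with denominator <= 27 is either p_2/q_2 or the intermediate fraction (k*p_2 + p_1)/(k*q_2 + q_1) with the largest k >= 1 whose denominator stays <= 27; these approach x as k grows, and every other convergent or intermediate fraction in range is farther away.
Largest k: floor((27 - q_1)/q_2) = floor((27 - 2)/3) = 8.
That gives (8*10 + 7)/(8*3 + 2) = 87/26.
Compare the errors: |x - 10/3| = |495*3 - 10*148|/(148*3) = 5/444, and |x - 87/26| = |495*26 - 87*148|/(148*26) = 6/3848.
Cross-multiplying, 6*444 = 2664 < 19240 = 5*3848, so 6/3848 is smaller: the intermediate fraction 87/26 is closer to x than 10/3.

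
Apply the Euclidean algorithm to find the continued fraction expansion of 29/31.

[0; 1, 14, 2]

Run the Euclidean algorithm on 29 and 31; the successive quotients are the partial quotients a_0, a_1, ... (each step inverts the fractional part left over by the previous one):
  29 = 0*31 + 29, so a_0 = 0.
  31 = 1*29 + 2, so a_1 = 1.
  29 = 14*2 + 1, so a_2 = 14.
  2 = 2*1 + 0, so a_3 = 2.
The remainder reaches 0 after 4 divisions, so the expansion has 4 partial quotients, read off in order.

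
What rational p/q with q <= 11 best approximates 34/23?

Expand x = 34/23 as a continued fraction with the Euclidean algorithm:
  34 = 1*23 + 11, so a_0 = 1.
  23 = 2*11 + 1, so a_1 = 2.
  11 = 11*1 + 0, so a_2 = 11.
so x = [1; 2, 11].
Convergents (p_i = a_i*p_{i-1} + p_{i-2}, q_i = a_i*q_{i-1} + q_{i-2} with p_{-2}=0, p_{-1}=1, q_{-2}=1, q_{-1}=0), until the denominator exceeds 11:
  i=0: a_0=1, p_0 = 1*1 + 0 = 1, q_0 = 1*0 + 1 = 1.
  i=1: a_1=2, p_1 = 2*1 + 1 = 3, q_1 = 2*1 + 0 = 2.
  i=2: a_2=11, p_2 = 11*3 + 1 = 34, q_2 = 11*2 + 1 = 23.
q_2 = 23 > 11, so the last convergent with denominator <= 11 is p_1/q_1 = 3/2.
The closest fraction with denominator <= 11 is either p_1/q_1 or the intermediate fraction (k*p_1 + p_0)/(k*q_1 + q_0) with the largest k >= 1 whose denominator stays <= 11; these approach x as k grows, and every other convergent or intermediate fraction in range is farther away.
Largest k: floor((11 - q_0)/q_1) = floor((11 - 1)/2) = 5.
That gives (5*3 + 1)/(5*2 + 1) = 16/11.
Compare the errors: |x - 3/2| = |34*2 - 3*23|/(23*2) = 1/46, and |x - 16/11| = |34*11 - 16*23|/(23*11) = 6/253.
Cross-multiplying, 1*253 = 253 < 276 = 6*46, so 1/46 is smaller: the convergent 3/2 is closer to x than 16/11.

3/2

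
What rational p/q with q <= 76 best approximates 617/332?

Expand x = 617/332 as a continued fraction with the Euclidean algorithm:
  617 = 1*332 + 285, so a_0 = 1.
  332 = 1*285 + 47, so a_1 = 1.
  285 = 6*47 + 3, so a_2 = 6.
  47 = 15*3 + 2, so a_3 = 15.
  3 = 1*2 + 1, so a_4 = 1.
  2 = 2*1 + 0, so a_5 = 2.
so x = [1; 1, 6, 15, 1, 2].
Convergents (p_i = a_i*p_{i-1} + p_{i-2}, q_i = a_i*q_{i-1} + q_{i-2} with p_{-2}=0, p_{-1}=1, q_{-2}=1, q_{-1}=0), until the denominator exceeds 76:
  i=0: a_0=1, p_0 = 1*1 + 0 = 1, q_0 = 1*0 + 1 = 1.
  i=1: a_1=1, p_1 = 1*1 + 1 = 2, q_1 = 1*1 + 0 = 1.
  i=2: a_2=6, p_2 = 6*2 + 1 = 13, q_2 = 6*1 + 1 = 7.
  i=3: a_3=15, p_3 = 15*13 + 2 = 197, q_3 = 15*7 + 1 = 106.
q_3 = 106 > 76, so the last convergent with denominator <= 76 is p_2/q_2 = 13/7.
The closest fraction with denominator <= 76 is either p_2/q_2 or the intermediate fraction (k*p_2 + p_1)/(k*q_2 + q_1) with the largest k >= 1 whose denominator stays <= 76; these approach x as k grows, and every other convergent or intermediate fraction in range is farther away.
Largest k: floor((76 - q_1)/q_2) = floor((76 - 1)/7) = 10.
That gives (10*13 + 2)/(10*7 + 1) = 132/71.
Compare the errors: |x - 13/7| = |617*7 - 13*332|/(332*7) = 3/2324, and |x - 132/71| = |617*71 - 132*332|/(332*71) = 17/23572.
Cross-multiplying, 17*2324 = 39508 < 70716 = 3*23572, so 17/23572 is smaller: the intermediate fraction 132/71 is closer to x than 13/7.

132/71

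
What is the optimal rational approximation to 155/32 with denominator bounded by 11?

Expand x = 155/32 as a continued fraction with the Euclidean algorithm:
  155 = 4*32 + 27, so a_0 = 4.
  32 = 1*27 + 5, so a_1 = 1.
  27 = 5*5 + 2, so a_2 = 5.
  5 = 2*2 + 1, so a_3 = 2.
  2 = 2*1 + 0, so a_4 = 2.
so x = [4; 1, 5, 2, 2].
Convergents (p_i = a_i*p_{i-1} + p_{i-2}, q_i = a_i*q_{i-1} + q_{i-2} with p_{-2}=0, p_{-1}=1, q_{-2}=1, q_{-1}=0), until the denominator exceeds 11:
  i=0: a_0=4, p_0 = 4*1 + 0 = 4, q_0 = 4*0 + 1 = 1.
  i=1: a_1=1, p_1 = 1*4 + 1 = 5, q_1 = 1*1 + 0 = 1.
  i=2: a_2=5, p_2 = 5*5 + 4 = 29, q_2 = 5*1 + 1 = 6.
  i=3: a_3=2, p_3 = 2*29 + 5 = 63, q_3 = 2*6 + 1 = 13.
q_3 = 13 > 11, so the last convergent with denominator <= 11 is p_2/q_2 = 29/6.
The closest fraction with denominator <= 11 is either p_2/q_2 or the intermediate fraction (k*p_2 + p_1)/(k*q_2 + q_1) with the largest k >= 1 whose denominator stays <= 11; these approach x as k grows, and every other convergent or intermediate fraction in range is farther away.
Largest k: floor((11 - q_1)/q_2) = floor((11 - 1)/6) = 1.
That gives (1*29 + 5)/(1*6 + 1) = 34/7.
Compare the errors: |x - 29/6| = |155*6 - 29*32|/(32*6) = 2/192, and |x - 34/7| = |155*7 - 34*32|/(32*7) = 3/224.
Cross-multiplying, 2*224 = 448 < 576 = 3*192, so 2/192 is smaller: the convergent 29/6 is closer to x than 34/7.

29/6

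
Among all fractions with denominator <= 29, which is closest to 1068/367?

32/11

Expand x = 1068/367 as a continued fraction with the Euclidean algorithm:
  1068 = 2*367 + 334, so a_0 = 2.
  367 = 1*334 + 33, so a_1 = 1.
  334 = 10*33 + 4, so a_2 = 10.
  33 = 8*4 + 1, so a_3 = 8.
  4 = 4*1 + 0, so a_4 = 4.
so x = [2; 1, 10, 8, 4].
Convergents (p_i = a_i*p_{i-1} + p_{i-2}, q_i = a_i*q_{i-1} + q_{i-2} with p_{-2}=0, p_{-1}=1, q_{-2}=1, q_{-1}=0), until the denominator exceeds 29:
  i=0: a_0=2, p_0 = 2*1 + 0 = 2, q_0 = 2*0 + 1 = 1.
  i=1: a_1=1, p_1 = 1*2 + 1 = 3, q_1 = 1*1 + 0 = 1.
  i=2: a_2=10, p_2 = 10*3 + 2 = 32, q_2 = 10*1 + 1 = 11.
  i=3: a_3=8, p_3 = 8*32 + 3 = 259, q_3 = 8*11 + 1 = 89.
q_3 = 89 > 29, so the last convergent with denominator <= 29 is p_2/q_2 = 32/11.
The closest fraction with denominator <= 29 is either p_2/q_2 or the intermediate fraction (k*p_2 + p_1)/(k*q_2 + q_1) with the largest k >= 1 whose denominator stays <= 29; these approach x as k grows, and every other convergent or intermediate fraction in range is farther away.
Largest k: floor((29 - q_1)/q_2) = floor((29 - 1)/11) = 2.
That gives (2*32 + 3)/(2*11 + 1) = 67/23.
Compare the errors: |x - 32/11| = |1068*11 - 32*367|/(367*11) = 4/4037, and |x - 67/23| = |1068*23 - 67*367|/(367*23) = 25/8441.
Cross-multiplying, 4*8441 = 33764 < 100925 = 25*4037, so 4/4037 is smaller: the convergent 32/11 is closer to x than 67/23.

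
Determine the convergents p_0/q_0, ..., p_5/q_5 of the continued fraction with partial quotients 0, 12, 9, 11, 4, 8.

0/1, 1/12, 9/109, 100/1211, 409/4953, 3372/40835

Using the convergent recurrence p_i = a_i*p_{i-1} + p_{i-2}, q_i = a_i*q_{i-1} + q_{i-2} with p_{-2}=0, p_{-1}=1, q_{-2}=1, q_{-1}=0:
  i=0: a_0=0, p_0 = 0*1 + 0 = 0, q_0 = 0*0 + 1 = 1.
  i=1: a_1=12, p_1 = 12*0 + 1 = 1, q_1 = 12*1 + 0 = 12.
  i=2: a_2=9, p_2 = 9*1 + 0 = 9, q_2 = 9*12 + 1 = 109.
  i=3: a_3=11, p_3 = 11*9 + 1 = 100, q_3 = 11*109 + 12 = 1211.
  i=4: a_4=4, p_4 = 4*100 + 9 = 409, q_4 = 4*1211 + 109 = 4953.
  i=5: a_5=8, p_5 = 8*409 + 100 = 3372, q_5 = 8*4953 + 1211 = 40835.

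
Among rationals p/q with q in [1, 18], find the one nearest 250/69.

Expand x = 250/69 as a continued fraction with the Euclidean algorithm:
  250 = 3*69 + 43, so a_0 = 3.
  69 = 1*43 + 26, so a_1 = 1.
  43 = 1*26 + 17, so a_2 = 1.
  26 = 1*17 + 9, so a_3 = 1.
  17 = 1*9 + 8, so a_4 = 1.
  9 = 1*8 + 1, so a_5 = 1.
  8 = 8*1 + 0, so a_6 = 8.
so x = [3; 1, 1, 1, 1, 1, 8].
Convergents (p_i = a_i*p_{i-1} + p_{i-2}, q_i = a_i*q_{i-1} + q_{i-2} with p_{-2}=0, p_{-1}=1, q_{-2}=1, q_{-1}=0), until the denominator exceeds 18:
  i=0: a_0=3, p_0 = 3*1 + 0 = 3, q_0 = 3*0 + 1 = 1.
  i=1: a_1=1, p_1 = 1*3 + 1 = 4, q_1 = 1*1 + 0 = 1.
  i=2: a_2=1, p_2 = 1*4 + 3 = 7, q_2 = 1*1 + 1 = 2.
  i=3: a_3=1, p_3 = 1*7 + 4 = 11, q_3 = 1*2 + 1 = 3.
  i=4: a_4=1, p_4 = 1*11 + 7 = 18, q_4 = 1*3 + 2 = 5.
  i=5: a_5=1, p_5 = 1*18 + 11 = 29, q_5 = 1*5 + 3 = 8.
  i=6: a_6=8, p_6 = 8*29 + 18 = 250, q_6 = 8*8 + 5 = 69.
q_6 = 69 > 18, so the last convergent with denominator <= 18 is p_5/q_5 = 29/8.
The closest fraction with denominator <= 18 is either p_5/q_5 or the intermediate fraction (k*p_5 + p_4)/(k*q_5 + q_4) with the largest k >= 1 whose denominator stays <= 18; these approach x as k grows, and every other convergent or intermediate fraction in range is farther away.
Largest k: floor((18 - q_4)/q_5) = floor((18 - 5)/8) = 1.
That gives (1*29 + 18)/(1*8 + 5) = 47/13.
Compare the errors: |x - 29/8| = |250*8 - 29*69|/(69*8) = 1/552, and |x - 47/13| = |250*13 - 47*69|/(69*13) = 7/897.
Cross-multiplying, 1*897 = 897 < 3864 = 7*552, so 1/552 is smaller: the convergent 29/8 is closer to x than 47/13.

29/8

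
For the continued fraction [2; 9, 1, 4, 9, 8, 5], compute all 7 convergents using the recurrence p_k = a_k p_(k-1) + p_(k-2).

Using the convergent recurrence p_i = a_i*p_{i-1} + p_{i-2}, q_i = a_i*q_{i-1} + q_{i-2} with p_{-2}=0, p_{-1}=1, q_{-2}=1, q_{-1}=0:
  i=0: a_0=2, p_0 = 2*1 + 0 = 2, q_0 = 2*0 + 1 = 1.
  i=1: a_1=9, p_1 = 9*2 + 1 = 19, q_1 = 9*1 + 0 = 9.
  i=2: a_2=1, p_2 = 1*19 + 2 = 21, q_2 = 1*9 + 1 = 10.
  i=3: a_3=4, p_3 = 4*21 + 19 = 103, q_3 = 4*10 + 9 = 49.
  i=4: a_4=9, p_4 = 9*103 + 21 = 948, q_4 = 9*49 + 10 = 451.
  i=5: a_5=8, p_5 = 8*948 + 103 = 7687, q_5 = 8*451 + 49 = 3657.
  i=6: a_6=5, p_6 = 5*7687 + 948 = 39383, q_6 = 5*3657 + 451 = 18736.

2/1, 19/9, 21/10, 103/49, 948/451, 7687/3657, 39383/18736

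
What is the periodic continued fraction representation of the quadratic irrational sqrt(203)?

Write x_i = (sqrt(203) + m_i)/d_i with (m_0, d_0) = (0, 1). a_0 = floor(sqrt(203)) = 14, since 14^2 = 196 <= 203 < 225 = 15^2.
Iterate m_{i+1} = d_i*a_i - m_i, d_{i+1} = (203 - m_{i+1}^2)/d_i, a_{i+1} = floor((a_0 + m_{i+1})/d_{i+1}):
  m_1 = 1*14 - 0 = 14, d_1 = (203 - 14^2)/1 = 7/1 = 7, a_1 = floor((14 + 14)/7) = 4.
  m_2 = 7*4 - 14 = 14, d_2 = (203 - 14^2)/7 = 7/7 = 1, a_2 = floor((14 + 14)/1) = 28.
  m_3 = 1*28 - 14 = 14, d_3 = (203 - 14^2)/1 = 7/1 = 7: (m_3, d_3) = (m_1, d_1) = (14, 7), so from here the quotients repeat a_1, a_2; the period length is 2.
Hence the expansion of sqrt(203) is a_0 = 14 followed by the repeating block 4, 28 (period 2).

[14; (4, 28)]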